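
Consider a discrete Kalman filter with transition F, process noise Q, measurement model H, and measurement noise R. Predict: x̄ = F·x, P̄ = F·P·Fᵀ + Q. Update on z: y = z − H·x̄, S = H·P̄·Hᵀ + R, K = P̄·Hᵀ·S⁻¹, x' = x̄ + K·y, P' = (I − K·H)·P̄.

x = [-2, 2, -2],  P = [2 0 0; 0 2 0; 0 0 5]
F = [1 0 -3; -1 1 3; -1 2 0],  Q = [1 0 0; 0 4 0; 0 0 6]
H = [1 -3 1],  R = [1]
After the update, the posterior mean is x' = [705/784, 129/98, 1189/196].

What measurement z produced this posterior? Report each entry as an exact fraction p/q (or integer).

z = [3]

x̄ = F·x = [4, -2, 6]
P̄ = F·P·Fᵀ + Q = [48 -47 -2; -47 53 6; -2 6 16]
S = H·P̄·Hᵀ + R = [784]
K = P̄·Hᵀ·S⁻¹ = [187/784; -25/98; -1/196]
x' − x̄ = [-2431/784, 325/98, 13/196] = K·y
y = (KᵀK)⁻¹·Kᵀ·(x' − x̄) = [-13]
z = y + H·x̄ = [-13] + [16] = [3]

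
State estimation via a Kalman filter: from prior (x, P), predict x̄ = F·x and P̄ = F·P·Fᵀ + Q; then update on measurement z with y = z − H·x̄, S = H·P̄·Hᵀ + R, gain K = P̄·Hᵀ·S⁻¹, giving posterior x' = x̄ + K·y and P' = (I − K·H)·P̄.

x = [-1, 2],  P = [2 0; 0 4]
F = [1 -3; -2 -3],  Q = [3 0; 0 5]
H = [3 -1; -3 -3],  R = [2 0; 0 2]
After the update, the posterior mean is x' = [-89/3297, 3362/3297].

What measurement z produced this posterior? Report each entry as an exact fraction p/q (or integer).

z = [-1, -3]

x̄ = F·x = [-7, -4]
P̄ = F·P·Fᵀ + Q = [41 32; 32 49]
S = H·P̄·Hᵀ + R = [228 -414; -414 1388]
K = P̄·Hᵀ·S⁻¹ = [17821/72534 -2043/24178; -17683/72534 -5991/24178]
x' − x̄ = [22990/3297, 16550/3297] = K·y
y = (KᵀK)⁻¹·Kᵀ·(x' − x̄) = [16, -36]
z = y + H·x̄ = [16, -36] + [-17, 33] = [-1, -3]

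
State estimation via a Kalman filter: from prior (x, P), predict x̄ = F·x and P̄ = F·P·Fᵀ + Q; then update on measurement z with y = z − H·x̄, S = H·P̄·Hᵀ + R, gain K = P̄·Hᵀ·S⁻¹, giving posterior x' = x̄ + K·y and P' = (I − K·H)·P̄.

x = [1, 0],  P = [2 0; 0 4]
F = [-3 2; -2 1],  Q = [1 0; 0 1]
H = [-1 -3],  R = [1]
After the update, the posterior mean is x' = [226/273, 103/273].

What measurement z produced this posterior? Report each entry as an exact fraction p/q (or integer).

x̄ = F·x = [-3, -2]
P̄ = F·P·Fᵀ + Q = [35 20; 20 13]
S = H·P̄·Hᵀ + R = [273]
K = P̄·Hᵀ·S⁻¹ = [-95/273; -59/273]
x' − x̄ = [1045/273, 649/273] = K·y
y = (KᵀK)⁻¹·Kᵀ·(x' − x̄) = [-11]
z = y + H·x̄ = [-11] + [9] = [-2]

z = [-2]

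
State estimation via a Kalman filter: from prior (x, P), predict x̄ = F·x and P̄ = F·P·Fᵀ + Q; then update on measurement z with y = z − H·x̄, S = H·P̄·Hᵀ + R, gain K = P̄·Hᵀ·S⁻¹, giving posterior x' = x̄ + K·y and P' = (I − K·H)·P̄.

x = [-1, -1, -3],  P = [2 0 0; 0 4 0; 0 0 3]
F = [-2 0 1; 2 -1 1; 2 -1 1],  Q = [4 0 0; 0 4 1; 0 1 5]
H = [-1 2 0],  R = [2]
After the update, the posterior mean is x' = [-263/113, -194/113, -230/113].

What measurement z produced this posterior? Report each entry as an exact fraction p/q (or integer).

z = [-1]

x̄ = F·x = [-1, -4, -4]
P̄ = F·P·Fᵀ + Q = [15 -5 -5; -5 19 16; -5 16 20]
S = H·P̄·Hᵀ + R = [113]
K = P̄·Hᵀ·S⁻¹ = [-25/113; 43/113; 37/113]
x' − x̄ = [-150/113, 258/113, 222/113] = K·y
y = (KᵀK)⁻¹·Kᵀ·(x' − x̄) = [6]
z = y + H·x̄ = [6] + [-7] = [-1]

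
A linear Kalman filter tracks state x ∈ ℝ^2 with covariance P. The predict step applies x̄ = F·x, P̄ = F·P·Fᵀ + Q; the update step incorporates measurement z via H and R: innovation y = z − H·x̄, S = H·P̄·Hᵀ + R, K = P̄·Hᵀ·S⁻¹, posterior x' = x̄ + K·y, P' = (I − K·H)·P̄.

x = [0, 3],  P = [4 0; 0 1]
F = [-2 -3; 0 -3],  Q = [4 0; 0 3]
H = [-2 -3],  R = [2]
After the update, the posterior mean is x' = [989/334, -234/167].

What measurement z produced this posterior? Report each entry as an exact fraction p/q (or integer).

z = [-2]

x̄ = F·x = [-9, -9]
P̄ = F·P·Fᵀ + Q = [29 9; 9 12]
S = H·P̄·Hᵀ + R = [334]
K = P̄·Hᵀ·S⁻¹ = [-85/334; -27/167]
x' − x̄ = [3995/334, 1269/167] = K·y
y = (KᵀK)⁻¹·Kᵀ·(x' − x̄) = [-47]
z = y + H·x̄ = [-47] + [45] = [-2]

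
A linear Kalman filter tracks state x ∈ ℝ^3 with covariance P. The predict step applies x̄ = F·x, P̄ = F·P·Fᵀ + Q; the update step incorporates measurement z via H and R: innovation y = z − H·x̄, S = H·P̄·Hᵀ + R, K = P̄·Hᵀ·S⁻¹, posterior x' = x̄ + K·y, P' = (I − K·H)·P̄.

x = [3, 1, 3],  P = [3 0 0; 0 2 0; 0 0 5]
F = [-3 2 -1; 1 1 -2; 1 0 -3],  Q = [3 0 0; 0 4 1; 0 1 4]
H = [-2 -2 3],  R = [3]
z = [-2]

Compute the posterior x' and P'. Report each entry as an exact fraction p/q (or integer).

x' = [-2566/319, -910/319, -2522/319]
P' = [7633/319 4247/319 7842/319; 4247/319 8095/319 8262/319; 7842/319 8262/319 10812/319]

x̄ = F·x = [-10, -2, -6]
P̄ = F·P·Fᵀ + Q = [43 5 6; 5 29 34; 6 34 52]
y = z − H·x̄ = [-8]
S = H·P̄·Hᵀ + R = [319]
K = P̄·Hᵀ·S⁻¹ = [-78/319; 34/319; 76/319]
x' = x̄ + K·y = [-2566/319, -910/319, -2522/319]
P' = (I − K·H)·P̄ = [7633/319 4247/319 7842/319; 4247/319 8095/319 8262/319; 7842/319 8262/319 10812/319]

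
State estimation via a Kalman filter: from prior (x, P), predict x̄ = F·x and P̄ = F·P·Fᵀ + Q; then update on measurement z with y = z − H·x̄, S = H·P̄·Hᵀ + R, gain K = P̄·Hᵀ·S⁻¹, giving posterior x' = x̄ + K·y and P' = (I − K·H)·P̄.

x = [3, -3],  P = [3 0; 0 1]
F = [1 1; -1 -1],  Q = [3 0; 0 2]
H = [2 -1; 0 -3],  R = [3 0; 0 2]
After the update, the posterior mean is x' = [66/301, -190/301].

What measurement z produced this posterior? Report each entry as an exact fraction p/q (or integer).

z = [1, 2]

x̄ = F·x = [0, 0]
P̄ = F·P·Fᵀ + Q = [7 -4; -4 6]
S = H·P̄·Hᵀ + R = [53 42; 42 56]
K = P̄·Hᵀ·S⁻¹ = [18/43 -30/301; -1/43 -183/602]
x' − x̄ = [66/301, -190/301] = K·y
y = (KᵀK)⁻¹·Kᵀ·(x' − x̄) = [1, 2]
z = y + H·x̄ = [1, 2] + [0, 0] = [1, 2]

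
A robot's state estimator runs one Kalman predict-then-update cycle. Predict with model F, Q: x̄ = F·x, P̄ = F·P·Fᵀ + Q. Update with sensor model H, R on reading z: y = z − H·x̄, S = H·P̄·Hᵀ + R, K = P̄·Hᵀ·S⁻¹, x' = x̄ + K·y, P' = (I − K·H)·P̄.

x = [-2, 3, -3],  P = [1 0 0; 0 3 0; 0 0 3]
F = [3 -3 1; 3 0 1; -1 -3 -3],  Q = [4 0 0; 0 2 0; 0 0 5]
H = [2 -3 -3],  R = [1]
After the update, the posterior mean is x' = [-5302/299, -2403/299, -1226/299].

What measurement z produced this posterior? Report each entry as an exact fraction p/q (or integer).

x̄ = F·x = [-18, -9, 2]
P̄ = F·P·Fᵀ + Q = [43 12 15; 12 14 -12; 15 -12 60]
S = H·P̄·Hᵀ + R = [299]
K = P̄·Hᵀ·S⁻¹ = [5/299; 18/299; -114/299]
x' − x̄ = [80/299, 288/299, -1824/299] = K·y
y = (KᵀK)⁻¹·Kᵀ·(x' − x̄) = [16]
z = y + H·x̄ = [16] + [-15] = [1]

z = [1]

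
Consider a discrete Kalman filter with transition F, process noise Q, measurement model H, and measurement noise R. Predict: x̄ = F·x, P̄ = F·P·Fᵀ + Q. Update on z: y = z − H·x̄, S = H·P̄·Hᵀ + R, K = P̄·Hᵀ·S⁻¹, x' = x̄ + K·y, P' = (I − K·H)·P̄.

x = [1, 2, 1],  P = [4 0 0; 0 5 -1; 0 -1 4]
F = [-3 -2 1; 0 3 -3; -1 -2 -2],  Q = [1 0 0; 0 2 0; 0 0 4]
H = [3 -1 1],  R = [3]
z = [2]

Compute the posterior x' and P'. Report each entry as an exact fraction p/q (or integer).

x̄ = F·x = [-6, 3, -7]
P̄ = F·P·Fᵀ + Q = [65 -51 22; -51 101 -6; 22 -6 36]
y = z − H·x̄ = [30]
S = H·P̄·Hᵀ + R = [1175]
K = P̄·Hᵀ·S⁻¹ = [268/1175; -52/235; 108/1175]
x' = x̄ + K·y = [198/235, -171/47, -997/235]
P' = (I − K·H)·P̄ = [4551/1175 1951/235 -3094/1175; 1951/235 2043/47 4206/235; -3094/1175 4206/235 30636/1175]

x' = [198/235, -171/47, -997/235]
P' = [4551/1175 1951/235 -3094/1175; 1951/235 2043/47 4206/235; -3094/1175 4206/235 30636/1175]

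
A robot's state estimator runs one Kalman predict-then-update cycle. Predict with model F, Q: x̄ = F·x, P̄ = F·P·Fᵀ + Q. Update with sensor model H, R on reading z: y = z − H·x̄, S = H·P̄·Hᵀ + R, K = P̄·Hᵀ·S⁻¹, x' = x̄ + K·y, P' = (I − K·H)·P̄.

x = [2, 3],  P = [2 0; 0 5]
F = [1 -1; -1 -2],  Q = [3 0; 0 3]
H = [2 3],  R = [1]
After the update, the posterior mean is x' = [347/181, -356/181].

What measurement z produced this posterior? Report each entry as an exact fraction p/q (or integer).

x̄ = F·x = [-1, -8]
P̄ = F·P·Fᵀ + Q = [10 8; 8 25]
S = H·P̄·Hᵀ + R = [362]
K = P̄·Hᵀ·S⁻¹ = [22/181; 91/362]
x' − x̄ = [528/181, 1092/181] = K·y
y = (KᵀK)⁻¹·Kᵀ·(x' − x̄) = [24]
z = y + H·x̄ = [24] + [-26] = [-2]

z = [-2]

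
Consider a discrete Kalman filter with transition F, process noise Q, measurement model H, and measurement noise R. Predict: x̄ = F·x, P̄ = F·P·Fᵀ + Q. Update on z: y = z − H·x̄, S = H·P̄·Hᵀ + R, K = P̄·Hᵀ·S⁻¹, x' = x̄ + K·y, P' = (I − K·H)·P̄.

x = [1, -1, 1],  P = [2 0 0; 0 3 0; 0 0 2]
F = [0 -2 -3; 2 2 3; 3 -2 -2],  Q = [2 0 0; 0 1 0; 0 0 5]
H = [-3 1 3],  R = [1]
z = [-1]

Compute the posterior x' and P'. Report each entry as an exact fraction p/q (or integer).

x̄ = F·x = [-1, 3, 3]
P̄ = F·P·Fᵀ + Q = [32 -30 24; -30 39 -12; 24 -12 43]
y = z − H·x̄ = [-16]
S = H·P̄·Hᵀ + R = [391]
K = P̄·Hᵀ·S⁻¹ = [-54/391; 93/391; 45/391]
x' = x̄ + K·y = [473/391, -315/391, 453/391]
P' = (I − K·H)·P̄ = [9596/391 -6708/391 11814/391; -6708/391 6600/391 -8877/391; 11814/391 -8877/391 14788/391]

x' = [473/391, -315/391, 453/391]
P' = [9596/391 -6708/391 11814/391; -6708/391 6600/391 -8877/391; 11814/391 -8877/391 14788/391]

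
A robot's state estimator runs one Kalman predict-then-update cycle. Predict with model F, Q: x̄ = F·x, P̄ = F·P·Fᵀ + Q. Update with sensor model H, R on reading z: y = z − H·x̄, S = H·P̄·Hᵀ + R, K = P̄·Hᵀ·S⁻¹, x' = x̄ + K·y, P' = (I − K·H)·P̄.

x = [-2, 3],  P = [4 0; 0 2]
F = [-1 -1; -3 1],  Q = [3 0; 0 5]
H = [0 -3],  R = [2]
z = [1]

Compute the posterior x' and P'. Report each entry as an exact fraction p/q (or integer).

x' = [-1229/389, -111/389]
P' = [2601/389 20/389; 20/389 86/389]

x̄ = F·x = [-1, 9]
P̄ = F·P·Fᵀ + Q = [9 10; 10 43]
y = z − H·x̄ = [28]
S = H·P̄·Hᵀ + R = [389]
K = P̄·Hᵀ·S⁻¹ = [-30/389; -129/389]
x' = x̄ + K·y = [-1229/389, -111/389]
P' = (I − K·H)·P̄ = [2601/389 20/389; 20/389 86/389]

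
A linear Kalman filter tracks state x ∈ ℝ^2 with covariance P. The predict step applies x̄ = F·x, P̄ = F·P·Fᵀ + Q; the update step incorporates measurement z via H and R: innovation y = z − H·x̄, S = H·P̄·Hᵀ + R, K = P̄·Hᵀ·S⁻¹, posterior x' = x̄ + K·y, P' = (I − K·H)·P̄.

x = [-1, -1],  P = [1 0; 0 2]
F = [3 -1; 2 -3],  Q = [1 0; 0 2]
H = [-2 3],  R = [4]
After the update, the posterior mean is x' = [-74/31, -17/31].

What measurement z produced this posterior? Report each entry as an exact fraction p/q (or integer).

z = [3]

x̄ = F·x = [-2, 1]
P̄ = F·P·Fᵀ + Q = [12 12; 12 24]
S = H·P̄·Hᵀ + R = [124]
K = P̄·Hᵀ·S⁻¹ = [3/31; 12/31]
x' − x̄ = [-12/31, -48/31] = K·y
y = (KᵀK)⁻¹·Kᵀ·(x' − x̄) = [-4]
z = y + H·x̄ = [-4] + [7] = [3]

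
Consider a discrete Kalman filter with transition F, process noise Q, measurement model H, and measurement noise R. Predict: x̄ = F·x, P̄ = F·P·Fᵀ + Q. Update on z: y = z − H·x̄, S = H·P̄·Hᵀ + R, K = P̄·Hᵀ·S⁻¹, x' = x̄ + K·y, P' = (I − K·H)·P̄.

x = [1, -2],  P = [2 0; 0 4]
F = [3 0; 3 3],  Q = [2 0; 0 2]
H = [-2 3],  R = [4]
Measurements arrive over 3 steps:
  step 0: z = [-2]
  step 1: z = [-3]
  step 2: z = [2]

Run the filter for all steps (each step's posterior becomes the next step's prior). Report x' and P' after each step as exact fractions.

step 0: x̄ = F·x = [3, -3]
step 0: P̄ = F·P·Fᵀ + Q = [20 18; 18 56]
step 0: y = z − H·x̄ = [13]
step 0: S = H·P̄·Hᵀ + R = [372]
step 0: K = P̄·Hᵀ·S⁻¹ = [7/186; 11/31]
step 0: x' = x̄ + K·y = [649/186, 50/31]
step 0: P' = (I − K·H)·P̄ = [1811/93 404/31; 404/31 284/31]
step 1: x̄ = F·x = [649/62, 949/62]
step 1: P̄ = F·P·Fᵀ + Q = [5495/31 9069/31; 9069/31 15323/31]
step 1: y = z − H·x̄ = [-1735/62]
step 1: S = H·P̄·Hᵀ + R = [51183/31]
step 1: K = P̄·Hᵀ·S⁻¹ = [16217/51183; 9277/17061]
step 1: x' = x̄ + K·y = [81956/51183, 1537/17061]
step 1: P' = (I − K·H)·P̄ = [589016/51183 138100/17061; 138100/17061 34812/5687]
step 2: x̄ = F·x = [81956/17061, 86567/17061]
step 2: P̄ = F·P·Fᵀ + Q = [600390/5687 1003316/5687; 1003316/5687 1742298/5687]
step 2: y = z − H·x̄ = [-61667/17061]
step 2: S = H·P̄·Hᵀ + R = [6065198/5687]
step 2: K = P̄·Hᵀ·S⁻¹ = [904584/3032599; 1610131/3032599]
step 2: x' = x̄ + K·y = [33894268/9097797, 9567496/3032599]
step 2: P' = (I − K·H)·P̄ = [32389254/3032599 22798948/3032599; 22798948/3032599 17346140/3032599]

step 0: x' = [649/186, 50/31], P' = [1811/93 404/31; 404/31 284/31]
step 1: x' = [81956/51183, 1537/17061], P' = [589016/51183 138100/17061; 138100/17061 34812/5687]
step 2: x' = [33894268/9097797, 9567496/3032599], P' = [32389254/3032599 22798948/3032599; 22798948/3032599 17346140/3032599]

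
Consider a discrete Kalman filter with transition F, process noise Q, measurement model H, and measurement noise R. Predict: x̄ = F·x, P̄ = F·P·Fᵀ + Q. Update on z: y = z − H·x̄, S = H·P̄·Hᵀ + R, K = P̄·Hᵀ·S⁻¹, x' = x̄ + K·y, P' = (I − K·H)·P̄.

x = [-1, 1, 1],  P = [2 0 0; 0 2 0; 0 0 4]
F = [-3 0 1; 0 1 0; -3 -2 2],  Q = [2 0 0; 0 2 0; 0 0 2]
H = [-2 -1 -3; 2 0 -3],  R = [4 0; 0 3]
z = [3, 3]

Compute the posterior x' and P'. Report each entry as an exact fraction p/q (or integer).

x' = [-1191/10210, 4003/5105, -3446/3063]
P' = [2751/5105 -3036/5105 156/1021; -3036/5105 14596/5105 -524/1021; 156/1021 -524/1021 872/3063]

x̄ = F·x = [4, 1, 3]
P̄ = F·P·Fᵀ + Q = [24 0 26; 0 4 -4; 26 -4 44]
y = z − H·x̄ = [21, 4]
S = H·P̄·Hᵀ + R = [788 288; 288 183]
K = P̄·Hᵀ·S⁻¹ = [-2403/10210 1054/5105; -166/5105 596/5105; -165/1021 -560/3063]
x' = x̄ + K·y = [-1191/10210, 4003/5105, -3446/3063]
P' = (I − K·H)·P̄ = [2751/5105 -3036/5105 156/1021; -3036/5105 14596/5105 -524/1021; 156/1021 -524/1021 872/3063]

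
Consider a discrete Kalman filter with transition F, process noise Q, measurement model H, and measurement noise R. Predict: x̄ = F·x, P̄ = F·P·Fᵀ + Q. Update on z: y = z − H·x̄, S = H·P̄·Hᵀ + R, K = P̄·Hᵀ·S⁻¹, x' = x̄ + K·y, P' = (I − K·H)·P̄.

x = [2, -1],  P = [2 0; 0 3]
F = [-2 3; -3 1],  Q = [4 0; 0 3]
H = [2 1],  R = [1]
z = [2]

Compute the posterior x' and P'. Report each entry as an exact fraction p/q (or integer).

x̄ = F·x = [-7, -7]
P̄ = F·P·Fᵀ + Q = [39 21; 21 24]
y = z − H·x̄ = [23]
S = H·P̄·Hᵀ + R = [265]
K = P̄·Hᵀ·S⁻¹ = [99/265; 66/265]
x' = x̄ + K·y = [422/265, -337/265]
P' = (I − K·H)·P̄ = [534/265 -969/265; -969/265 2004/265]

x' = [422/265, -337/265]
P' = [534/265 -969/265; -969/265 2004/265]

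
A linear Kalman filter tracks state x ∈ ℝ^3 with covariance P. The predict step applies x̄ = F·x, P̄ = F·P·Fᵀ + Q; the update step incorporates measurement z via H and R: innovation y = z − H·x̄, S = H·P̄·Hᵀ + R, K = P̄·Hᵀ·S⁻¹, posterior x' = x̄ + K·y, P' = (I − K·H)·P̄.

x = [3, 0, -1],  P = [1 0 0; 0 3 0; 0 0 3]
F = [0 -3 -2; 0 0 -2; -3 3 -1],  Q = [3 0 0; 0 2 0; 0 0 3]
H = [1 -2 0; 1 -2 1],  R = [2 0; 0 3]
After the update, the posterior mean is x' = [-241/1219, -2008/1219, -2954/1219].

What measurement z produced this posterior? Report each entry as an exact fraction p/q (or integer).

z = [3, 2]

x̄ = F·x = [2, 2, -8]
P̄ = F·P·Fᵀ + Q = [42 12 -21; 12 14 6; -21 6 42]
S = H·P̄·Hᵀ + R = [52 17; 17 29]
K = P̄·Hᵀ·S⁻¹ = [573/1219 -462/1219; -294/1219 -248/1219; -1110/1219 1029/1219]
x' − x̄ = [-2679/1219, -4446/1219, 6798/1219] = K·y
y = (KᵀK)⁻¹·Kᵀ·(x' − x̄) = [5, 12]
z = y + H·x̄ = [5, 12] + [-2, -10] = [3, 2]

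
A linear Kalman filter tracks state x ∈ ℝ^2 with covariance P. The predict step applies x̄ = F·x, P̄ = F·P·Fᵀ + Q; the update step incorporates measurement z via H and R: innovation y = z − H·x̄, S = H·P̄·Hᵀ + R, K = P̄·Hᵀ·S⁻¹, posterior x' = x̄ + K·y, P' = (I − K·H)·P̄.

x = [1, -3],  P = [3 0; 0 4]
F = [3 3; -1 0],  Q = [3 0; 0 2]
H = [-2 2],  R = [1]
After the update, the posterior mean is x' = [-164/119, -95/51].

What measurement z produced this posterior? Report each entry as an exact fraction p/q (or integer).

z = [-1]

x̄ = F·x = [-6, -1]
P̄ = F·P·Fᵀ + Q = [66 -9; -9 5]
S = H·P̄·Hᵀ + R = [357]
K = P̄·Hᵀ·S⁻¹ = [-50/119; 4/51]
x' − x̄ = [550/119, -44/51] = K·y
y = (KᵀK)⁻¹·Kᵀ·(x' − x̄) = [-11]
z = y + H·x̄ = [-11] + [10] = [-1]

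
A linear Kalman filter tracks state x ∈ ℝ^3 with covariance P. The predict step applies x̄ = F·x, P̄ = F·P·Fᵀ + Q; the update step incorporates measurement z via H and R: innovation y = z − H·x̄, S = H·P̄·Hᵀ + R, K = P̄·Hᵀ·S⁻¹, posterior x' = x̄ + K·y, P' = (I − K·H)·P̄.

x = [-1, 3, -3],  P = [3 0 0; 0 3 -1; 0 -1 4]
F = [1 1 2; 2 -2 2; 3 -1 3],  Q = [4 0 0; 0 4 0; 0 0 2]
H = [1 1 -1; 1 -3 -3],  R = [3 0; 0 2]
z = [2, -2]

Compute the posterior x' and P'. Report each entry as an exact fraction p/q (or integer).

x̄ = F·x = [-4, -14, -15]
P̄ = F·P·Fᵀ + Q = [22 18 29; 18 52 56; 29 56 74]
y = z − H·x̄ = [5, -85]
S = H·P̄·Hᵀ + R = [17 -64; -64 1884]
K = P̄·Hᵀ·S⁻¹ = [3277/6983 -1319/27932; 1698/6983 -2153/13966; -595/6983 -5433/27932]
x' = x̄ + K·y = [65927/27932, 4461/13966, 30925/27932]
P' = (I − K·H)·P̄ = [313355/27932 -42175/13966 189681/27932; -42175/13966 9935/6983 -32493/13966; 189681/27932 -32493/13966 131835/27932]

x' = [65927/27932, 4461/13966, 30925/27932]
P' = [313355/27932 -42175/13966 189681/27932; -42175/13966 9935/6983 -32493/13966; 189681/27932 -32493/13966 131835/27932]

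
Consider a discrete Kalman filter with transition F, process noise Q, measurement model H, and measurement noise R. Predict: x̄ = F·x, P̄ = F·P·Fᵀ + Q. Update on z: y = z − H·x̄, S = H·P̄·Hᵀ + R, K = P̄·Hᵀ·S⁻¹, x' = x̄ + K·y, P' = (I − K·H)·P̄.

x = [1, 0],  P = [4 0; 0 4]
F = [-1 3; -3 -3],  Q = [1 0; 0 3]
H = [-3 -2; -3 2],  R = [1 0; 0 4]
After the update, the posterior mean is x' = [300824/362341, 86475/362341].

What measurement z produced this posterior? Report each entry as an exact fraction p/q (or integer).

z = [-3, -2]

x̄ = F·x = [-1, -3]
P̄ = F·P·Fᵀ + Q = [41 -24; -24 75]
S = H·P̄·Hᵀ + R = [382 69; 69 961]
K = P̄·Hᵀ·S⁻¹ = [-60276/362341 -60147/362341; -90276/362341 90186/362341]
x' − x̄ = [663165/362341, 1173498/362341] = K·y
y = (KᵀK)⁻¹·Kᵀ·(x' − x̄) = [-12, 1]
z = y + H·x̄ = [-12, 1] + [9, -3] = [-3, -2]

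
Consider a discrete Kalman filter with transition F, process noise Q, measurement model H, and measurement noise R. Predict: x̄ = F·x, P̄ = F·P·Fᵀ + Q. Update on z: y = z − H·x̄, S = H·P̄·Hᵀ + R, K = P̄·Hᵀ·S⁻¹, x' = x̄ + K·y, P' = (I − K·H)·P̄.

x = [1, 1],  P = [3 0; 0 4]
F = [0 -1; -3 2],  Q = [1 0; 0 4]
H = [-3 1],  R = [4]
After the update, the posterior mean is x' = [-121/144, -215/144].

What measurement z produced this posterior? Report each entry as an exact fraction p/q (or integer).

x̄ = F·x = [-1, -1]
P̄ = F·P·Fᵀ + Q = [5 -8; -8 47]
S = H·P̄·Hᵀ + R = [144]
K = P̄·Hᵀ·S⁻¹ = [-23/144; 71/144]
x' − x̄ = [23/144, -71/144] = K·y
y = (KᵀK)⁻¹·Kᵀ·(x' − x̄) = [-1]
z = y + H·x̄ = [-1] + [2] = [1]

z = [1]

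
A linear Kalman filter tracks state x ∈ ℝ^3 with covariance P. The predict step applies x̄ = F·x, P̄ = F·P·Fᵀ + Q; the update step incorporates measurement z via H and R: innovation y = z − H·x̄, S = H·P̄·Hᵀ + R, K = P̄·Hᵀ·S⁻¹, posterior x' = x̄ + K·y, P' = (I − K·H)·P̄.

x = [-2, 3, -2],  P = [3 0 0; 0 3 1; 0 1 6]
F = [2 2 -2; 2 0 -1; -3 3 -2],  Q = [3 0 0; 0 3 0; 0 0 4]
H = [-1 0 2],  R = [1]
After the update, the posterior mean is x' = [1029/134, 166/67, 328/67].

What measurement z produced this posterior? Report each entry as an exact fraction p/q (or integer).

x̄ = F·x = [6, -2, 19]
P̄ = F·P·Fᵀ + Q = [43 22 14; 22 21 -9; 14 -9 70]
S = H·P̄·Hᵀ + R = [268]
K = P̄·Hᵀ·S⁻¹ = [-15/268; -10/67; 63/134]
x' − x̄ = [225/134, 300/67, -945/67] = K·y
y = (KᵀK)⁻¹·Kᵀ·(x' − x̄) = [-30]
z = y + H·x̄ = [-30] + [32] = [2]

z = [2]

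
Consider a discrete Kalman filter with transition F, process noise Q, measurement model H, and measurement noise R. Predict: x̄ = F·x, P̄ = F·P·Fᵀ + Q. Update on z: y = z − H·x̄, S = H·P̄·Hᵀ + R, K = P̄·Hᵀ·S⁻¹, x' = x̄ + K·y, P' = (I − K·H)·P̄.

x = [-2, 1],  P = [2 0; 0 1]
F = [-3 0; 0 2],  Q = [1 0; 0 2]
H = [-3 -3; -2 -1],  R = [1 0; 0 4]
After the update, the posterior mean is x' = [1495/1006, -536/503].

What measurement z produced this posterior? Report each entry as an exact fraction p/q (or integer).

x̄ = F·x = [6, 2]
P̄ = F·P·Fᵀ + Q = [19 0; 0 6]
S = H·P̄·Hᵀ + R = [226 132; 132 86]
K = P̄·Hᵀ·S⁻¹ = [57/1006 -266/503; -189/503 255/503]
x' − x̄ = [-4541/1006, -1542/503] = K·y
y = (KᵀK)⁻¹·Kᵀ·(x' − x̄) = [23, 11]
z = y + H·x̄ = [23, 11] + [-24, -14] = [-1, -3]

z = [-1, -3]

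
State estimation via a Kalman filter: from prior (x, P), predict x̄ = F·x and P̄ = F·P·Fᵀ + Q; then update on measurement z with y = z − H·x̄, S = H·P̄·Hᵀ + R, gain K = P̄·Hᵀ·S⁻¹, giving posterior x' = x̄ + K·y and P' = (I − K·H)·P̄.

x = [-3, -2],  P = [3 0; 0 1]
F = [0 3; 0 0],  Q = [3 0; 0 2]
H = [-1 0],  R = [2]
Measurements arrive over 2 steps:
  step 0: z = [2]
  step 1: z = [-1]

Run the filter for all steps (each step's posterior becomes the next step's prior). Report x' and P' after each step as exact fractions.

step 0: x' = [-18/7, 0], P' = [12/7 0; 0 2]
step 1: x' = [21/23, 0], P' = [42/23 0; 0 2]

step 0: x̄ = F·x = [-6, 0]
step 0: P̄ = F·P·Fᵀ + Q = [12 0; 0 2]
step 0: y = z − H·x̄ = [-4]
step 0: S = H·P̄·Hᵀ + R = [14]
step 0: K = P̄·Hᵀ·S⁻¹ = [-6/7; 0]
step 0: x' = x̄ + K·y = [-18/7, 0]
step 0: P' = (I − K·H)·P̄ = [12/7 0; 0 2]
step 1: x̄ = F·x = [0, 0]
step 1: P̄ = F·P·Fᵀ + Q = [21 0; 0 2]
step 1: y = z − H·x̄ = [-1]
step 1: S = H·P̄·Hᵀ + R = [23]
step 1: K = P̄·Hᵀ·S⁻¹ = [-21/23; 0]
step 1: x' = x̄ + K·y = [21/23, 0]
step 1: P' = (I − K·H)·P̄ = [42/23 0; 0 2]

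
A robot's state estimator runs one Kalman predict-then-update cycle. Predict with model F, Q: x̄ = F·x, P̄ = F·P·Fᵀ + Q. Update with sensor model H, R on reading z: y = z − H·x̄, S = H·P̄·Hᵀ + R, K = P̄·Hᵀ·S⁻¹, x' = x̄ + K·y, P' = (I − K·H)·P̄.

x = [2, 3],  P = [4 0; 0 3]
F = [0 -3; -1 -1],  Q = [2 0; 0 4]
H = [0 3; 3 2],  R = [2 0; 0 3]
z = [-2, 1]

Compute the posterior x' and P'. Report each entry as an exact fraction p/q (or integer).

x' = [13866/20407, -13486/20407]
P' = [8504/20407 -2802/20407; -2802/20407 4350/20407]

x̄ = F·x = [-9, -5]
P̄ = F·P·Fᵀ + Q = [29 9; 9 11]
y = z − H·x̄ = [13, 38]
S = H·P̄·Hᵀ + R = [101 147; 147 416]
K = P̄·Hᵀ·S⁻¹ = [-4203/20407 6636/20407; 6525/20407 98/20407]
x' = x̄ + K·y = [13866/20407, -13486/20407]
P' = (I − K·H)·P̄ = [8504/20407 -2802/20407; -2802/20407 4350/20407]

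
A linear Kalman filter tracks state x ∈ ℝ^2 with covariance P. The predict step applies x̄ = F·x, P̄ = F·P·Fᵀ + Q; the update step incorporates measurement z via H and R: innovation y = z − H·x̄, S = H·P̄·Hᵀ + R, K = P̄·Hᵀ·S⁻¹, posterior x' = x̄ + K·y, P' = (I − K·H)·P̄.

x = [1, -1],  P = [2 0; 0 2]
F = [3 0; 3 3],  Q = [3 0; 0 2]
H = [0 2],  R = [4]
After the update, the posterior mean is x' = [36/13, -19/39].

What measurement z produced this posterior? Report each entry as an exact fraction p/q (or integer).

z = [-1]

x̄ = F·x = [3, 0]
P̄ = F·P·Fᵀ + Q = [21 18; 18 38]
S = H·P̄·Hᵀ + R = [156]
K = P̄·Hᵀ·S⁻¹ = [3/13; 19/39]
x' − x̄ = [-3/13, -19/39] = K·y
y = (KᵀK)⁻¹·Kᵀ·(x' − x̄) = [-1]
z = y + H·x̄ = [-1] + [0] = [-1]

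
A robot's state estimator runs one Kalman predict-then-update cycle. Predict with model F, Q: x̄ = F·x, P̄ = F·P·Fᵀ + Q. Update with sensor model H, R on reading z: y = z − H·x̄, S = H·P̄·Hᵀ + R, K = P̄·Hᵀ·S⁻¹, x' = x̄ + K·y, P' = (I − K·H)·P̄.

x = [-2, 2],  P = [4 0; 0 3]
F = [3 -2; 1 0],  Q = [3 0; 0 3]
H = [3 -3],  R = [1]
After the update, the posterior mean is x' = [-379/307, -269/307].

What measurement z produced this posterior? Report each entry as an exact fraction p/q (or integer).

x̄ = F·x = [-10, -2]
P̄ = F·P·Fᵀ + Q = [51 12; 12 7]
S = H·P̄·Hᵀ + R = [307]
K = P̄·Hᵀ·S⁻¹ = [117/307; 15/307]
x' − x̄ = [2691/307, 345/307] = K·y
y = (KᵀK)⁻¹·Kᵀ·(x' − x̄) = [23]
z = y + H·x̄ = [23] + [-24] = [-1]

z = [-1]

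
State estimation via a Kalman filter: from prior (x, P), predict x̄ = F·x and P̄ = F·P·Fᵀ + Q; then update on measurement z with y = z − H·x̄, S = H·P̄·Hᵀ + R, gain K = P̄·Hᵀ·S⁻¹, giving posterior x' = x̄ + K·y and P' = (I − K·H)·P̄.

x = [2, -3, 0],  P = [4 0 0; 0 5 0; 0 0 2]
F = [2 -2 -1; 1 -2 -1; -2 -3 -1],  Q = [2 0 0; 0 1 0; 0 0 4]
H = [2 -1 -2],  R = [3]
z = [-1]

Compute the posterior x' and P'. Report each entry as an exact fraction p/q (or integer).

x' = [167/17, 277/34, 106/17]
P' = [662/17 525/17 398/17; 525/17 893/34 303/17; 398/17 303/17 257/17]

x̄ = F·x = [10, 8, 5]
P̄ = F·P·Fᵀ + Q = [40 30 16; 30 27 24; 16 24 67]
y = z − H·x̄ = [-3]
S = H·P̄·Hᵀ + R = [306]
K = P̄·Hᵀ·S⁻¹ = [1/17; -5/102; -7/17]
x' = x̄ + K·y = [167/17, 277/34, 106/17]
P' = (I − K·H)·P̄ = [662/17 525/17 398/17; 525/17 893/34 303/17; 398/17 303/17 257/17]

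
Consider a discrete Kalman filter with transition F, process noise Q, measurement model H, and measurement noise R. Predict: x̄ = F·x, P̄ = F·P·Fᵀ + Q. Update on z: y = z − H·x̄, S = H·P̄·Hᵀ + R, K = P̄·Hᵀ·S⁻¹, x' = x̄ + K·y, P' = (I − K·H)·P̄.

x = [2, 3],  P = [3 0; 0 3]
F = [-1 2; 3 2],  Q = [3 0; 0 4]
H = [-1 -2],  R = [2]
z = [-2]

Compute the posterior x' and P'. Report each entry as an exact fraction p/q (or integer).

x' = [16/17, 67/102]
P' = [258/17 -127/17; -127/17 851/204]

x̄ = F·x = [4, 12]
P̄ = F·P·Fᵀ + Q = [18 3; 3 43]
y = z − H·x̄ = [26]
S = H·P̄·Hᵀ + R = [204]
K = P̄·Hᵀ·S⁻¹ = [-2/17; -89/204]
x' = x̄ + K·y = [16/17, 67/102]
P' = (I − K·H)·P̄ = [258/17 -127/17; -127/17 851/204]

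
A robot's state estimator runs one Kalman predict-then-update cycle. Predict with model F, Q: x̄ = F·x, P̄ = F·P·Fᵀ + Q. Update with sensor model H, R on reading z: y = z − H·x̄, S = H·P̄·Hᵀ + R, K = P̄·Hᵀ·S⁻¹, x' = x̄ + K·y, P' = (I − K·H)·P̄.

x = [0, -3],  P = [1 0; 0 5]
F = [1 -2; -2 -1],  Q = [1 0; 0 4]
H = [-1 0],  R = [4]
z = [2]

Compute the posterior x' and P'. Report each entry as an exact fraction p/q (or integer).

x̄ = F·x = [6, 3]
P̄ = F·P·Fᵀ + Q = [22 8; 8 13]
y = z − H·x̄ = [8]
S = H·P̄·Hᵀ + R = [26]
K = P̄·Hᵀ·S⁻¹ = [-11/13; -4/13]
x' = x̄ + K·y = [-10/13, 7/13]
P' = (I − K·H)·P̄ = [44/13 16/13; 16/13 137/13]

x' = [-10/13, 7/13]
P' = [44/13 16/13; 16/13 137/13]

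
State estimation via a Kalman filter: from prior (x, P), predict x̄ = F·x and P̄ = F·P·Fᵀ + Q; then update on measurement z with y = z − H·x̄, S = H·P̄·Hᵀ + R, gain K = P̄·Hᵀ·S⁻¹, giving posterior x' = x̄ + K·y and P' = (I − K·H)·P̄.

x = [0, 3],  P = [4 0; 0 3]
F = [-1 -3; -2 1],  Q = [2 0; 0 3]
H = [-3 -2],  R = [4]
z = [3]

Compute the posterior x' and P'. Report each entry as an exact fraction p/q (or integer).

x' = [-1647/377, 1869/377]
P' = [3032/377 -4354/377; -4354/377 6613/377]

x̄ = F·x = [-9, 3]
P̄ = F·P·Fᵀ + Q = [33 -1; -1 22]
y = z − H·x̄ = [-18]
S = H·P̄·Hᵀ + R = [377]
K = P̄·Hᵀ·S⁻¹ = [-97/377; -41/377]
x' = x̄ + K·y = [-1647/377, 1869/377]
P' = (I − K·H)·P̄ = [3032/377 -4354/377; -4354/377 6613/377]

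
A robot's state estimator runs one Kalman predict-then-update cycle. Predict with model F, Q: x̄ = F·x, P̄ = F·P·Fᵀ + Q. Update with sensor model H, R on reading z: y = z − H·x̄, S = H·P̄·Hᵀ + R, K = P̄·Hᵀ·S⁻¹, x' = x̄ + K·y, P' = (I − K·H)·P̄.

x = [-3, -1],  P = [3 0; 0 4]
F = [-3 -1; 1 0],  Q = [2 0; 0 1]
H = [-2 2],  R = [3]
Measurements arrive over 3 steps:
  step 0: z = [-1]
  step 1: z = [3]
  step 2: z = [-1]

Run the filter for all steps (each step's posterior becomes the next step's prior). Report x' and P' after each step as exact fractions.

step 0: x̄ = F·x = [10, -3]
step 0: P̄ = F·P·Fᵀ + Q = [33 -9; -9 4]
step 0: y = z − H·x̄ = [25]
step 0: S = H·P̄·Hᵀ + R = [223]
step 0: K = P̄·Hᵀ·S⁻¹ = [-84/223; 26/223]
step 0: x' = x̄ + K·y = [130/223, -19/223]
step 0: P' = (I − K·H)·P̄ = [303/223 177/223; 177/223 216/223]
step 1: x̄ = F·x = [-371/223, 130/223]
step 1: P̄ = F·P·Fᵀ + Q = [4451/223 -1086/223; -1086/223 526/223]
step 1: y = z − H·x̄ = [-333/223]
step 1: S = H·P̄·Hᵀ + R = [29265/223]
step 1: K = P̄·Hᵀ·S⁻¹ = [-11074/29265; 3224/29265]
step 1: x' = x̄ + K·y = [-10717/9755, 4082/9755]
step 1: P' = (I − K·H)·P̄ = [34193/29265 17582/29265; 17582/29265 22418/29265]
step 2: x̄ = F·x = [28069/9755, -10717/9755]
step 2: P̄ = F·P·Fᵀ + Q = [494177/29265 -120161/29265; -120161/29265 63458/29265]
step 2: y = z − H·x̄ = [67817/9755]
step 2: S = H·P̄·Hᵀ + R = [3279623/29265]
step 2: K = P̄·Hᵀ·S⁻¹ = [-1228676/3279623; 367238/3279623]
step 2: x' = x̄ + K·y = [894989/3279623, -1049999/3279623]
step 2: P' = (I − K·H)·P̄ = [3795303/3279623 1952289/3279623; 1952289/3279623 2503146/3279623]

step 0: x' = [130/223, -19/223], P' = [303/223 177/223; 177/223 216/223]
step 1: x' = [-10717/9755, 4082/9755], P' = [34193/29265 17582/29265; 17582/29265 22418/29265]
step 2: x' = [894989/3279623, -1049999/3279623], P' = [3795303/3279623 1952289/3279623; 1952289/3279623 2503146/3279623]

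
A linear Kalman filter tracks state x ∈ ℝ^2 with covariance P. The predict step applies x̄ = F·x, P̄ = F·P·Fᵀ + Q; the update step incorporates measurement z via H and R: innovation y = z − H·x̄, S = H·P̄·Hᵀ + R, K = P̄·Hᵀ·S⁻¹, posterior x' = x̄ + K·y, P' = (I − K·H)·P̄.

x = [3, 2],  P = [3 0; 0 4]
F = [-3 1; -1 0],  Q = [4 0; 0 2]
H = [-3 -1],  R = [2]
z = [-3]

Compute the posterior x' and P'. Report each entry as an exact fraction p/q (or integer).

x̄ = F·x = [-7, -3]
P̄ = F·P·Fᵀ + Q = [35 9; 9 5]
y = z − H·x̄ = [-27]
S = H·P̄·Hᵀ + R = [376]
K = P̄·Hᵀ·S⁻¹ = [-57/188; -4/47]
x' = x̄ + K·y = [223/188, -33/47]
P' = (I − K·H)·P̄ = [41/94 -33/47; -33/47 107/47]

x' = [223/188, -33/47]
P' = [41/94 -33/47; -33/47 107/47]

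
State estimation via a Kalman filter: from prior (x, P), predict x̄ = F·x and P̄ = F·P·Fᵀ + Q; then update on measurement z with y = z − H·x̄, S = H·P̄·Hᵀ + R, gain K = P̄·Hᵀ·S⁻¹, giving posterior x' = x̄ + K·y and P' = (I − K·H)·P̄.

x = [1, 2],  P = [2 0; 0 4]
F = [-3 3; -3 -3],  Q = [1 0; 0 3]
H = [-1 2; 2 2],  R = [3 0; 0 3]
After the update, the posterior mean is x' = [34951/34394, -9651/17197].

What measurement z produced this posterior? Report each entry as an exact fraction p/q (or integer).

z = [-2, 1]

x̄ = F·x = [3, -9]
P̄ = F·P·Fᵀ + Q = [55 -18; -18 57]
S = H·P̄·Hᵀ + R = [358 82; 82 307]
K = P̄·Hᵀ·S⁻¹ = [-11335/34394 5659/17197; 5688/17197 2850/17197]
x' − x̄ = [-68231/34394, 145122/17197] = K·y
y = (KᵀK)⁻¹·Kᵀ·(x' − x̄) = [19, 13]
z = y + H·x̄ = [19, 13] + [-21, -12] = [-2, 1]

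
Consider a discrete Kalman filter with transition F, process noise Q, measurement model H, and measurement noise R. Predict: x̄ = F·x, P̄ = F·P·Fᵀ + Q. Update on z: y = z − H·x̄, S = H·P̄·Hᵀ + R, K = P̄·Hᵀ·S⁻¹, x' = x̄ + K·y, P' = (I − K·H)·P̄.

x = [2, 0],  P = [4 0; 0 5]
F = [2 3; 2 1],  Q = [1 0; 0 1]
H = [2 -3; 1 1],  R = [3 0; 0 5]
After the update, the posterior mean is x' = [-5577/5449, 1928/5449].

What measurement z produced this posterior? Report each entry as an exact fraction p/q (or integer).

x̄ = F·x = [4, 4]
P̄ = F·P·Fᵀ + Q = [62 31; 31 22]
S = H·P̄·Hᵀ + R = [77 27; 27 151]
K = P̄·Hᵀ·S⁻¹ = [1085/5449 3162/5449; -2035/10898 4189/10898]
x' − x̄ = [-27373/5449, -19868/5449] = K·y
y = (KᵀK)⁻¹·Kᵀ·(x' − x̄) = [1, -9]
z = y + H·x̄ = [1, -9] + [-4, 8] = [-3, -1]

z = [-3, -1]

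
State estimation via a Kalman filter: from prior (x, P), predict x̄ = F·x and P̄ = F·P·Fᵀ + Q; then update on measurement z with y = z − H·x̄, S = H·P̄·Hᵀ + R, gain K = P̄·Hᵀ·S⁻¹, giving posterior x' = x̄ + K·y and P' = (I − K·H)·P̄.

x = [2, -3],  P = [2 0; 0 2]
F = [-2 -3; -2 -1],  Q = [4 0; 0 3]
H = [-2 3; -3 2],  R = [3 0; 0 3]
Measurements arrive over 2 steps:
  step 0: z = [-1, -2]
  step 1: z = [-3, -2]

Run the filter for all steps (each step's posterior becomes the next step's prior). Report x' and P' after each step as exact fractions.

step 0: x' = [479/691, -4/691], P' = [1959/1382 3555/2764; 3555/2764 7683/5528]
step 1: x' = [-89637/8821469, -8748798/8821469], P' = [12604218/8821469 11392695/8821469; 11392695/8821469 12232602/8821469]

step 0: x̄ = F·x = [5, -1]
step 0: P̄ = F·P·Fᵀ + Q = [30 14; 14 13]
step 0: y = z − H·x̄ = [12, 15]
step 0: S = H·P̄·Hᵀ + R = [72 76; 76 157]
step 0: K = P̄·Hᵀ·S⁻¹ = [943/2764 -387/691; 2943/5528 -497/1382]
step 0: x' = x̄ + K·y = [479/691, -4/691]
step 0: P' = (I − K·H)·P̄ = [1959/1382 3555/2764; 3555/2764 7683/5528]
step 1: x̄ = F·x = [-946/691, -954/691]
step 1: P̄ = F·P·Fᵀ + Q = [207923/5528 111273/5528; 111273/5528 84051/5528]
step 1: y = z − H·x̄ = [-1103/691, -2312/691]
step 1: S = H·P̄·Hᵀ + R = [269459/5528 305295/5528; 305295/5528 888819/5528]
step 1: K = P̄·Hᵀ·S⁻¹ = [2989883/8821469 -5009088/8821469; 4637472/8821469 -3237627/8821469]
step 1: x' = x̄ + K·y = [-89637/8821469, -8748798/8821469]
step 1: P' = (I − K·H)·P̄ = [12604218/8821469 11392695/8821469; 11392695/8821469 12232602/8821469]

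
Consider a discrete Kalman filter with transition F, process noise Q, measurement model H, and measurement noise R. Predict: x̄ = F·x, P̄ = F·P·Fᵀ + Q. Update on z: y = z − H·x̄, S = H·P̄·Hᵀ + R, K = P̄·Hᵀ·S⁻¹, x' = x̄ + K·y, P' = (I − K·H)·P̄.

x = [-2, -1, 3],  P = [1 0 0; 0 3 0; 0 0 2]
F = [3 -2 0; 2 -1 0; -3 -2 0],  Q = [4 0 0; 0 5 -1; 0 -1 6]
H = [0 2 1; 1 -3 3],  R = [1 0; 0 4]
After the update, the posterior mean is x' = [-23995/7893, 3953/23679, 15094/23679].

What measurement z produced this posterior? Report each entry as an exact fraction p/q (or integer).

z = [1, -2]

x̄ = F·x = [-4, -3, 8]
P̄ = F·P·Fᵀ + Q = [25 12 3; 12 12 -1; 3 -1 27]
S = H·P̄·Hᵀ + R = [72 33; 33 344]
K = P̄·Hᵀ·S⁻¹ = [3118/7893 -115/2631; 8803/23679 -901/7893; 5729/23679 1813/7893]
x' − x̄ = [7577/7893, 74990/23679, -174338/23679] = K·y
y = (KᵀK)⁻¹·Kᵀ·(x' − x̄) = [-1, -31]
z = y + H·x̄ = [-1, -31] + [2, 29] = [1, -2]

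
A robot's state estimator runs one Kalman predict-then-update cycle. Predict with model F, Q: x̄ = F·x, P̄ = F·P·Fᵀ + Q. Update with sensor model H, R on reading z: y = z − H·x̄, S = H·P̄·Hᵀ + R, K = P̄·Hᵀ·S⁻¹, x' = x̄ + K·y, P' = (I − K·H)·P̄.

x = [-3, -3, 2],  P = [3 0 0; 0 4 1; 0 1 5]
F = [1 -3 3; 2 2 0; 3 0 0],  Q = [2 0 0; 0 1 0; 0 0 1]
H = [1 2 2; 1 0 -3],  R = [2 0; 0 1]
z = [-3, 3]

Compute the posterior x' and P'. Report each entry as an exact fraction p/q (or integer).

x̄ = F·x = [12, -12, -9]
P̄ = F·P·Fᵀ + Q = [68 -12 9; -12 29 18; 9 18 28]
y = z − H·x̄ = [27, -36]
S = H·P̄·Hᵀ + R = [430 -241; -241 267]
K = P̄·Hᵀ·S⁻¹ = [1555/3337 1916/3337; 5988/56729 -8618/56729; 8892/56729 -7909/56729]
x' = x̄ + K·y = [13053/3337, -208824/56729, 14247/56729]
P' = (I − K·H)·P̄ = [51950/3337 -41098/3337 16678/3337; -41098/3337 585337/56729 -230016/56729; 16678/3337 -230016/56729 97145/56729]

x' = [13053/3337, -208824/56729, 14247/56729]
P' = [51950/3337 -41098/3337 16678/3337; -41098/3337 585337/56729 -230016/56729; 16678/3337 -230016/56729 97145/56729]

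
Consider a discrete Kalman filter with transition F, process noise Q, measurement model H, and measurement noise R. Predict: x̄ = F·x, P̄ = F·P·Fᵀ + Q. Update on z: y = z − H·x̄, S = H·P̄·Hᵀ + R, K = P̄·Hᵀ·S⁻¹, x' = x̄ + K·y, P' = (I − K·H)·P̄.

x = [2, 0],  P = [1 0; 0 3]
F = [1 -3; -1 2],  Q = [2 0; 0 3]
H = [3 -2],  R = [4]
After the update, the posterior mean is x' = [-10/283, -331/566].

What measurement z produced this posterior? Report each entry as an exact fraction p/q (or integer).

x̄ = F·x = [2, -2]
P̄ = F·P·Fᵀ + Q = [30 -19; -19 16]
S = H·P̄·Hᵀ + R = [566]
K = P̄·Hᵀ·S⁻¹ = [64/283; -89/566]
x' − x̄ = [-576/283, 801/566] = K·y
y = (KᵀK)⁻¹·Kᵀ·(x' − x̄) = [-9]
z = y + H·x̄ = [-9] + [10] = [1]

z = [1]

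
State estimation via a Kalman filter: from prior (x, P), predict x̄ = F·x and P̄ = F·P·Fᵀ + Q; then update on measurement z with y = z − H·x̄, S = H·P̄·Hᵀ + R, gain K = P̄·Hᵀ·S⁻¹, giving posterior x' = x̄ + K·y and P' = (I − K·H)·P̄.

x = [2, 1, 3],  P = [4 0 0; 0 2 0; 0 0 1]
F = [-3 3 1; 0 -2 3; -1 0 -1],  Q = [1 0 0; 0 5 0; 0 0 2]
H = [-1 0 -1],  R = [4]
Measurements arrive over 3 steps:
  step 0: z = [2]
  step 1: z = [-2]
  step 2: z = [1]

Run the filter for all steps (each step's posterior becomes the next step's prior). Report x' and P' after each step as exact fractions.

step 0: x̄ = F·x = [0, 7, -5]
step 0: P̄ = F·P·Fᵀ + Q = [56 -9 11; -9 22 -3; 11 -3 7]
step 0: y = z − H·x̄ = [-3]
step 0: S = H·P̄·Hᵀ + R = [89]
step 0: K = P̄·Hᵀ·S⁻¹ = [-67/89; 12/89; -18/89]
step 0: x' = x̄ + K·y = [201/89, 587/89, -391/89]
step 0: P' = (I − K·H)·P̄ = [495/89 3/89 -227/89; 3/89 1814/89 -51/89; -227/89 -51/89 299/89]
step 1: x̄ = F·x = [767/89, -2347/89, 190/89]
step 1: P̄ = F·P·Fᵀ + Q = [22171/89 -8283/89 876/89; -8283/89 11004/89 -312/89; 876/89 -312/89 518/89]
step 1: y = z − H·x̄ = [779/89]
step 1: S = H·P̄·Hᵀ + R = [24797/89]
step 1: K = P̄·Hᵀ·S⁻¹ = [-23047/24797; 8595/24797; -1394/24797]
step 1: x' = x̄ + K·y = [11974/24797, -578686/24797, 40736/24797]
step 1: P' = (I − K·H)·P̄ = [209102/24797 -82074/24797 -116914/24797; -82074/24797 2235867/24797 47694/24797; -116914/24797 47694/24797 122490/24797]
step 2: x̄ = F·x = [-1731244/24797, 9340/181, -52710/24797]
step 2: P̄ = F·P·Fᵀ + Q = [24616988/24797 -88716/181 374128/24797; -88716/181 70055/181 -624/181; 374128/24797 -624/181 147358/24797]
step 2: y = z − H·x̄ = [-1759157/24797]
step 2: S = H·P̄·Hᵀ + R = [25611790/24797]
step 2: K = P̄·Hᵀ·S⁻¹ = [-12495558/12805895; 1223958/2561179; -260743/12805895]
step 2: x' = x̄ + K·y = [-7600942/12805895, 45332062/2561179, -8723267/12805895]
step 2: P' = (I − K·H)·P̄ = [119555756/12805895 -21806220/2561179 -69573524/12805895; -21806220/2561179 387154625/2561179 16910388/2561179; -69573524/12805895 16910388/2561179 70616496/12805895]

step 0: x' = [201/89, 587/89, -391/89], P' = [495/89 3/89 -227/89; 3/89 1814/89 -51/89; -227/89 -51/89 299/89]
step 1: x' = [11974/24797, -578686/24797, 40736/24797], P' = [209102/24797 -82074/24797 -116914/24797; -82074/24797 2235867/24797 47694/24797; -116914/24797 47694/24797 122490/24797]
step 2: x' = [-7600942/12805895, 45332062/2561179, -8723267/12805895], P' = [119555756/12805895 -21806220/2561179 -69573524/12805895; -21806220/2561179 387154625/2561179 16910388/2561179; -69573524/12805895 16910388/2561179 70616496/12805895]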